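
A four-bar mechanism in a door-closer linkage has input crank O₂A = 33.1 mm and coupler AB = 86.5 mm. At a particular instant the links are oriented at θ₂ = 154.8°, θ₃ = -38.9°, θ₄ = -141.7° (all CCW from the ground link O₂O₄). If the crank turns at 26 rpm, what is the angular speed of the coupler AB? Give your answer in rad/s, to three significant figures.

ω₂ = 2.723 rad/s (from 26 rpm).
Differentiating the loop-closure r₂e^{iθ₂}+r₃e^{iθ₃}=r₁+r₄e^{iθ₄} gives r₂ω₂e^{iθ₂}+r₃ω₃e^{iθ₃}=r₄ω₄e^{iθ₄}.
Eliminating the other unknown: ω₃ = r₂ω₂ sin(θ₄−θ₂) / [r₃ sin(θ₃−θ₄)].
Numerator sine = +0.89493; denominator sine = +0.97515.
Result = 0.0331·2.723·(+0.89493) / (0.0865·(+0.97515)) = +0.95617 rad/s; magnitude 0.95617 rad/s.

0.956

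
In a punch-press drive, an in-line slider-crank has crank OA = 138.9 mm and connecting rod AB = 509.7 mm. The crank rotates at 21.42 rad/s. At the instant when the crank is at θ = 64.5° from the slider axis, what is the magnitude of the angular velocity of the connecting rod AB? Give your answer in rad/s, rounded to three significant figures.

ω = 21.42 rad/s
The rod makes angle φ with the slider axis where L sinφ = r sinθ; differentiating, L cosφ·φ̇ = r ω cosθ.
L cosφ = √(L² − r² sin²θ) = 0.49404 m.
|ω_rod| = r ω |cosθ| / √(L² − r² sin²θ) = 0.1389·21.42·0.43051/0.49404 = 2.5926 rad/s.

2.59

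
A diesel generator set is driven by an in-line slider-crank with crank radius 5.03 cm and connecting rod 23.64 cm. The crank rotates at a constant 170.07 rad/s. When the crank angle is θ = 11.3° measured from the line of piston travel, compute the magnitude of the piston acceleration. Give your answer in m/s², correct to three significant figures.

ω = 170.1 rad/s
x(θ) = r cosθ + √(L² − r² sin²θ); with ω constant, a = ω²·d²x/dθ².
d²x/dθ² = −r cosθ − r²(cos2θ)/√u − r⁴ sin²2θ/(4u^{3/2}),  u = L² − r² sin²θ = 0.0557878 m².
Substituting r = 0.0503 m, L = 0.2364 m, θ = 11.3°: d²x/dθ² = -0.059232 m.
a = ω²·d²x/dθ² = (170.1)²·(-0.059232) = -1713.2 m/s²;  |a| = 1713.2 m/s².

1710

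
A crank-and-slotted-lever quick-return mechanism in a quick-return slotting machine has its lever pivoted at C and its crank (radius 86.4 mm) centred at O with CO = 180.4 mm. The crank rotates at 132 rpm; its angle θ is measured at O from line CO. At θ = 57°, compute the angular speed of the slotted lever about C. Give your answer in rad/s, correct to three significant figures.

3.87

ω = 13.82 rad/s (from 132 rpm).
Crank pin A relative to C: A = (d + r cosθ, r sinθ); lever angle φ = atan2(r sinθ, d + r cosθ).
Differentiating tanφ: φ̇ = rω(d cosθ + r)/(d² + r² + 2dr cosθ).
d² + r² + 2dr cosθ = |CA|² = 0.0569872 m²;  d cosθ + r = +0.18465 m.
|ω_lever| = |0.0864·13.82·+0.18465| / 0.0569872 = 3.8699 rad/s.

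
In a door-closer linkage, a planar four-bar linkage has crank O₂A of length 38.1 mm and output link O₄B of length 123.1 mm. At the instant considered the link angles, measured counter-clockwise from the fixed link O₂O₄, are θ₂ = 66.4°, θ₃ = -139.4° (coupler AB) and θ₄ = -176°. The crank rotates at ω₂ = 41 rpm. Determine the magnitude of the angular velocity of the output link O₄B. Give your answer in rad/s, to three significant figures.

0.970

ω₂ = 4.294 rad/s (from 41 rpm).
Differentiating the loop-closure r₂e^{iθ₂}+r₃e^{iθ₃}=r₁+r₄e^{iθ₄} gives r₂ω₂e^{iθ₂}+r₃ω₃e^{iθ₃}=r₄ω₄e^{iθ₄}.
Eliminating the other unknown: ω₄ = r₂ω₂ sin(θ₂−θ₃) / [r₄ sin(θ₄−θ₃)].
Numerator sine = -0.43523; denominator sine = -0.59622.
Result = 0.0381·4.294·(-0.43523) / (0.1231·(-0.59622)) = +0.97004 rad/s; magnitude 0.97004 rad/s.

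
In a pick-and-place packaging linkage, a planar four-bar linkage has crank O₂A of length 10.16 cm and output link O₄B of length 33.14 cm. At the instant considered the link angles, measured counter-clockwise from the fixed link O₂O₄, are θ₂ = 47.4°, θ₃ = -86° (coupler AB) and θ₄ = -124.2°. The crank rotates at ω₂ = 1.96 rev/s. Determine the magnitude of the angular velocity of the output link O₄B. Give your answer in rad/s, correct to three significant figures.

ω₂ = 12.32 rad/s (from 1.96 rev/s).
Differentiating the loop-closure r₂e^{iθ₂}+r₃e^{iθ₃}=r₁+r₄e^{iθ₄} gives r₂ω₂e^{iθ₂}+r₃ω₃e^{iθ₃}=r₄ω₄e^{iθ₄}.
Eliminating the other unknown: ω₄ = r₂ω₂ sin(θ₂−θ₃) / [r₄ sin(θ₄−θ₃)].
Numerator sine = +0.72657; denominator sine = -0.61841.
Result = 0.1016·12.32·(+0.72657) / (0.3314·(-0.61841)) = -4.4359 rad/s; magnitude 4.4359 rad/s.

4.44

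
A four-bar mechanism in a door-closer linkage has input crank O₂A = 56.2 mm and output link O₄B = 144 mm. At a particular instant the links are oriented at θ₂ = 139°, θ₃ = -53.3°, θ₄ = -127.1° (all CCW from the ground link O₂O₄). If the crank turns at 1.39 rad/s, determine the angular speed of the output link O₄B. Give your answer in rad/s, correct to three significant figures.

0.120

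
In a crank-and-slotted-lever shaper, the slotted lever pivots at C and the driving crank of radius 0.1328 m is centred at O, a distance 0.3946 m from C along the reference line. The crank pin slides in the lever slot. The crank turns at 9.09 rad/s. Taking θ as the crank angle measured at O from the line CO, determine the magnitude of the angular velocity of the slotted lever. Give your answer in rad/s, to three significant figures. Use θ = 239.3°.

0.692

ω = 9.09 rad/s
Crank pin A relative to C: A = (d + r cosθ, r sinθ); lever angle φ = atan2(r sinθ, d + r cosθ).
Differentiating tanφ: φ̇ = rω(d cosθ + r)/(d² + r² + 2dr cosθ).
d² + r² + 2dr cosθ = |CA|² = 0.119837 m²;  d cosθ + r = -0.06866 m.
|ω_lever| = |0.1328·9.09·-0.06866| / 0.119837 = 0.69163 rad/s.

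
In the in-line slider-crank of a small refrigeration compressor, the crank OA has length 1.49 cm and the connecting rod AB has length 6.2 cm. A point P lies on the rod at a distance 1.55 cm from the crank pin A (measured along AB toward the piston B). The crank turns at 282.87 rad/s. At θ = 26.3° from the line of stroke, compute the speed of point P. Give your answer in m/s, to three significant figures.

ω = 282.9 rad/s.  Crank-pin speed |V_A| = rω = 4.2148 m/s, perpendicular to OA.
Rod angle: sinφ = −(r/L) sinθ ⇒ φ = -6.112°; ω_rod = −rω cosθ/√(L²−r²sin²θ) = -61.292 rad/s.
V_P = V_A + ω_rod × AP, with AP = 0.0155 m along the rod.
Components: V_Px = −rω sinθ − a·ω_rod·sinφ = -1.9686 m/s;  V_Py = rω cosθ + a·ω_rod·cosφ = +2.8339 m/s.
|V_P| = √(V_Px² + V_Py²) = 3.4505 m/s.

3.45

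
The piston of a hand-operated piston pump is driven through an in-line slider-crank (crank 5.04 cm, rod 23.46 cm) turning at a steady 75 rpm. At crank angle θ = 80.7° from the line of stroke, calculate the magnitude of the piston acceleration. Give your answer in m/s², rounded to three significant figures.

0.144

ω = 2π·75/60 = 7.854 rad/s
x(θ) = r cosθ + √(L² − r² sin²θ); with ω constant, a = ω²·d²x/dθ².
d²x/dθ² = −r cosθ − r²(cos2θ)/√u − r⁴ sin²2θ/(4u^{3/2}),  u = L² − r² sin²θ = 0.0525633 m².
Substituting r = 0.0504 m, L = 0.2346 m, θ = 80.7°: d²x/dθ² = +0.0023423 m.
a = ω²·d²x/dθ² = (7.854)²·(+0.0023423) = +0.14449 m/s²;  |a| = 0.14449 m/s².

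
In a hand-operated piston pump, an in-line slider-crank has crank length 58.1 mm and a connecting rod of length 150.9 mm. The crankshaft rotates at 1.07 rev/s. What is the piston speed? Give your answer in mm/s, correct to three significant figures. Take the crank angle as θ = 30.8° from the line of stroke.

267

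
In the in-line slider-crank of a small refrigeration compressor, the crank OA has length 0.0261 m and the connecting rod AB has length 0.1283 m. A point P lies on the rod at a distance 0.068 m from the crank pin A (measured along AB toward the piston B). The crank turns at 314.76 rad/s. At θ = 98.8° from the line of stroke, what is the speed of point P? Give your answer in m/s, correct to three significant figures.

ω = 314.8 rad/s.  Crank-pin speed |V_A| = rω = 8.2152 m/s, perpendicular to OA.
Rod angle: sinφ = −(r/L) sinθ ⇒ φ = -11.597°; ω_rod = −rω cosθ/√(L²−r²sin²θ) = +10 rad/s.
V_P = V_A + ω_rod × AP, with AP = 0.068 m along the rod.
Components: V_Px = −rω sinθ − a·ω_rod·sinφ = -7.9818 m/s;  V_Py = rω cosθ + a·ω_rod·cosφ = -0.59069 m/s.
|V_P| = √(V_Px² + V_Py²) = 8.0037 m/s.

8.00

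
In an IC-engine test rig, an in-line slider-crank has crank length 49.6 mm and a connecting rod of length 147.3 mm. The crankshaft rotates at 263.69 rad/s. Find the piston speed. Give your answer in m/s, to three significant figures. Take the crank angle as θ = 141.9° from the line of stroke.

ω = 263.7 rad/s
For an in-line slider-crank, x = r cosθ + √(L² − r² sin²θ), so v = −rω sinθ·[1 + r cosθ/√(L² − r² sin²θ)].
With r = 0.0496 m, L = 0.1473 m, θ = 141.9°: √(L² − r² sin²θ) = 0.14409 m.
v = −0.0496·263.7·0.61704·[1 + 0.0496·-0.78694/0.14409] = -5.884 m/s.
|v| = 5.884 m/s.

5.88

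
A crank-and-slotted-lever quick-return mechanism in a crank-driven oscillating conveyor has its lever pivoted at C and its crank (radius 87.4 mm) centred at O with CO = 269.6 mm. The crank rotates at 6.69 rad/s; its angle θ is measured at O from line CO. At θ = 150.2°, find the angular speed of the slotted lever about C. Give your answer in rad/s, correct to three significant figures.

2.17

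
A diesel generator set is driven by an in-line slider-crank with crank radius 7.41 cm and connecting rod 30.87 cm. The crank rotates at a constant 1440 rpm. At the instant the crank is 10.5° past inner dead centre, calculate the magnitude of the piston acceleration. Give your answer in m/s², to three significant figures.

ω = 2π·1440/60 = 150.8 rad/s
x(θ) = r cosθ + √(L² − r² sin²θ); with ω constant, a = ω²·d²x/dθ².
d²x/dθ² = −r cosθ − r²(cos2θ)/√u − r⁴ sin²2θ/(4u^{3/2}),  u = L² − r² sin²θ = 0.0951133 m².
Substituting r = 0.0741 m, L = 0.3087 m, θ = 10.5°: d²x/dθ² = -0.089514 m.
a = ω²·d²x/dθ² = (150.8)²·(-0.089514) = -2035.5 m/s²;  |a| = 2035.5 m/s².

2040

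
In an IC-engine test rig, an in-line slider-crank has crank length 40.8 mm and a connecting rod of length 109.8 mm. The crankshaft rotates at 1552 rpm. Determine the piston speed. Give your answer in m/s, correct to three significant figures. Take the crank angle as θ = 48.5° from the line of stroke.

ω = 2π·1552/60 = 162.5 rad/s
For an in-line slider-crank, x = r cosθ + √(L² − r² sin²θ), so v = −rω sinθ·[1 + r cosθ/√(L² − r² sin²θ)].
With r = 0.0408 m, L = 0.1098 m, θ = 48.5°: √(L² − r² sin²θ) = 0.10546 m.
v = −0.0408·162.5·0.74896·[1 + 0.0408·0.66262/0.10546] = -6.2394 m/s.
|v| = 6.2394 m/s.

6.24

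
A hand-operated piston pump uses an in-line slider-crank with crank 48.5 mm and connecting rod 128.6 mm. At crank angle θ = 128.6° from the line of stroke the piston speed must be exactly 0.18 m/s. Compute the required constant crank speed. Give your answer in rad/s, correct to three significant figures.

6.30

For an in-line slider-crank, |v_piston| = rω|sinθ|·[1 + r cosθ/√(L² − r² sin²θ)].
With r = 0.0485 m, L = 0.1286 m, θ = 128.6°: the bracketed kinematic factor |dx/dθ| = 0.028571 m.
ω = v/|dx/dθ| = 0.18/0.028571 = 6.3001 rad/s.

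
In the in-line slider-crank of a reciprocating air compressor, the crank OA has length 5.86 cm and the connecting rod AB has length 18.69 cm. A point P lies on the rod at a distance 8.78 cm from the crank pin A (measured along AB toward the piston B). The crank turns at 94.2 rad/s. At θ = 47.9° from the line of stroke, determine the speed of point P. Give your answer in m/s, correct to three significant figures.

ω = 94.2 rad/s.  Crank-pin speed |V_A| = rω = 5.5201 m/s, perpendicular to OA.
Rod angle: sinφ = −(r/L) sinθ ⇒ φ = -13.452°; ω_rod = −rω cosθ/√(L²−r²sin²θ) = -20.36 rad/s.
V_P = V_A + ω_rod × AP, with AP = 0.0878 m along the rod.
Components: V_Px = −rω sinθ − a·ω_rod·sinφ = -4.5117 m/s;  V_Py = rω cosθ + a·ω_rod·cosφ = +1.9623 m/s.
|V_P| = √(V_Px² + V_Py²) = 4.9199 m/s.

4.92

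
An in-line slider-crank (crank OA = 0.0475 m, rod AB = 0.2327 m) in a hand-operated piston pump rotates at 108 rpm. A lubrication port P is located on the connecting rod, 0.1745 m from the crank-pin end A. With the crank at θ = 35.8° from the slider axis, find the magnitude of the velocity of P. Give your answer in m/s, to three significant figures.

ω = 11.31 rad/s.  Crank-pin speed |V_A| = rω = 0.53721 m/s, perpendicular to OA.
Rod angle: sinφ = −(r/L) sinθ ⇒ φ = -6.858°; ω_rod = −rω cosθ/√(L²−r²sin²θ) = -1.8859 rad/s.
V_P = V_A + ω_rod × AP, with AP = 0.1745 m along the rod.
Components: V_Px = −rω sinθ − a·ω_rod·sinφ = -0.35354 m/s;  V_Py = rω cosθ + a·ω_rod·cosφ = +0.10898 m/s.
|V_P| = √(V_Px² + V_Py²) = 0.36996 m/s.

0.370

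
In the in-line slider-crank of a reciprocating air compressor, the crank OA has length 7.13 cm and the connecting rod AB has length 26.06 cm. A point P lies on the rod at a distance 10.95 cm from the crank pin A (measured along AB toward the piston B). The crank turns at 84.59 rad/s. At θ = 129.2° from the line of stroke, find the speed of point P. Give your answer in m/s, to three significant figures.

4.86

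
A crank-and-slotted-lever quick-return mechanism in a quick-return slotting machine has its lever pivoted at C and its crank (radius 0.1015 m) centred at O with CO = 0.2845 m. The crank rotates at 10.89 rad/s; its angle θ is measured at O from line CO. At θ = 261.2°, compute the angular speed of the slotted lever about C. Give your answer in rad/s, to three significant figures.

0.778

ω = 10.89 rad/s
Crank pin A relative to C: A = (d + r cosθ, r sinθ); lever angle φ = atan2(r sinθ, d + r cosθ).
Differentiating tanφ: φ̇ = rω(d cosθ + r)/(d² + r² + 2dr cosθ).
d² + r² + 2dr cosθ = |CA|² = 0.082407 m²;  d cosθ + r = +0.057976 m.
|ω_lever| = |0.1015·10.89·+0.057976| / 0.082407 = 0.77763 rad/s.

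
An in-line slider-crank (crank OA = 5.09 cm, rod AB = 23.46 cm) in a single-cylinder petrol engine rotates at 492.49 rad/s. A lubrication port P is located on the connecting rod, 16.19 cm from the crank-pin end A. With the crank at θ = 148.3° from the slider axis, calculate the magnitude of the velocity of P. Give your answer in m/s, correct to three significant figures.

ω = 492.5 rad/s.  Crank-pin speed |V_A| = rω = 25.068 m/s, perpendicular to OA.
Rod angle: sinφ = −(r/L) sinθ ⇒ φ = -6.546°; ω_rod = −rω cosθ/√(L²−r²sin²θ) = +91.508 rad/s.
V_P = V_A + ω_rod × AP, with AP = 0.1619 m along the rod.
Components: V_Px = −rω sinθ − a·ω_rod·sinφ = -11.483 m/s;  V_Py = rω cosθ + a·ω_rod·cosφ = -6.6093 m/s.
|V_P| = √(V_Px² + V_Py²) = 13.25 m/s.

13.2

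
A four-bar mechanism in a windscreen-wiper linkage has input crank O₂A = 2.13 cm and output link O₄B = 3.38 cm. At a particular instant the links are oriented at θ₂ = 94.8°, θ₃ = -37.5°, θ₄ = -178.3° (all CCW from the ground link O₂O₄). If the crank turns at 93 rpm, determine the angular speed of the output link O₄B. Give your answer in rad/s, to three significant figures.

ω₂ = 9.739 rad/s (from 93 rpm).
Differentiating the loop-closure r₂e^{iθ₂}+r₃e^{iθ₃}=r₁+r₄e^{iθ₄} gives r₂ω₂e^{iθ₂}+r₃ω₃e^{iθ₃}=r₄ω₄e^{iθ₄}.
Eliminating the other unknown: ω₄ = r₂ω₂ sin(θ₂−θ₃) / [r₄ sin(θ₄−θ₃)].
Numerator sine = +0.73963; denominator sine = -0.63203.
Result = 0.0213·9.739·(+0.73963) / (0.0338·(-0.63203)) = -7.1821 rad/s; magnitude 7.1821 rad/s.

7.18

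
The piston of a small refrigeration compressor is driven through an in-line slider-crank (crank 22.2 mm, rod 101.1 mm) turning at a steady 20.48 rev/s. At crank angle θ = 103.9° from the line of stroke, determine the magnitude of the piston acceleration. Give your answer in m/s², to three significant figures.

161

ω = 2π·20.5 = 128.7 rad/s
x(θ) = r cosθ + √(L² − r² sin²θ); with ω constant, a = ω²·d²x/dθ².
d²x/dθ² = −r cosθ − r²(cos2θ)/√u − r⁴ sin²2θ/(4u^{3/2}),  u = L² − r² sin²θ = 0.00975681 m².
Substituting r = 0.0222 m, L = 0.1011 m, θ = 103.9°: d²x/dθ² = +0.0097329 m.
a = ω²·d²x/dθ² = (128.7)²·(+0.0097329) = +161.16 m/s²;  |a| = 161.16 m/s².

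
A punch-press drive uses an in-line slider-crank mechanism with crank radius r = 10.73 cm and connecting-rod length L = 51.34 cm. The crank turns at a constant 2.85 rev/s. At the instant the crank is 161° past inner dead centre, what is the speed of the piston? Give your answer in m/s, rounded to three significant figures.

ω = 2π·2.85 = 17.91 rad/s
For an in-line slider-crank, x = r cosθ + √(L² − r² sin²θ), so v = −rω sinθ·[1 + r cosθ/√(L² − r² sin²θ)].
With r = 0.1073 m, L = 0.5134 m, θ = 161°: √(L² − r² sin²θ) = 0.51221 m.
v = −0.1073·17.91·0.32557·[1 + 0.1073·-0.94552/0.51221] = -0.50165 m/s.
|v| = 0.50165 m/s.

0.502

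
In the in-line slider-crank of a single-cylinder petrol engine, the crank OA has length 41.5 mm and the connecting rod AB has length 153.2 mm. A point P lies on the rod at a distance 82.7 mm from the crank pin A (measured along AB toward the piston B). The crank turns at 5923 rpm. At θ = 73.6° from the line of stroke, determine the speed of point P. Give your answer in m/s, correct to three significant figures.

ω = 620.3 rad/s.  Crank-pin speed |V_A| = rω = 25.741 m/s, perpendicular to OA.
Rod angle: sinφ = −(r/L) sinθ ⇒ φ = -15.062°; ω_rod = −rω cosθ/√(L²−r²sin²θ) = -49.127 rad/s.
V_P = V_A + ω_rod × AP, with AP = 0.0827 m along the rod.
Components: V_Px = −rω sinθ − a·ω_rod·sinφ = -25.749 m/s;  V_Py = rω cosθ + a·ω_rod·cosφ = +3.3444 m/s.
|V_P| = √(V_Px² + V_Py²) = 25.965 m/s.

26.0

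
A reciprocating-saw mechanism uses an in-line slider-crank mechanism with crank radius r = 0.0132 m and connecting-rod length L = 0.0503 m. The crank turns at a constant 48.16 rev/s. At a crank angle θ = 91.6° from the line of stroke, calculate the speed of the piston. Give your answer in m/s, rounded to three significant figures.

ω = 2π·48.2 = 302.6 rad/s
For an in-line slider-crank, x = r cosθ + √(L² − r² sin²θ), so v = −rω sinθ·[1 + r cosθ/√(L² − r² sin²θ)].
With r = 0.0132 m, L = 0.0503 m, θ = 91.6°: √(L² − r² sin²θ) = 0.048538 m.
v = −0.0132·302.6·0.99961·[1 + 0.0132·-0.02792/0.048538] = -3.9624 m/s.
|v| = 3.9624 m/s.

3.96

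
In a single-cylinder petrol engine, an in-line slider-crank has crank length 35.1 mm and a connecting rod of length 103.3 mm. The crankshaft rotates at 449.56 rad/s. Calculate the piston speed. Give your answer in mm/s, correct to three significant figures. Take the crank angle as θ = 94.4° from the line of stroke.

ω = 449.6 rad/s
For an in-line slider-crank, x = r cosθ + √(L² − r² sin²θ), so v = −rω sinθ·[1 + r cosθ/√(L² − r² sin²θ)].
With r = 0.0351 m, L = 0.1033 m, θ = 94.4°: √(L² − r² sin²θ) = 0.097191 m.
v = −0.0351·449.6·0.99705·[1 + 0.0351·-0.07672/0.097191] = -15.297 m/s.
|v| = 15.297 m/s = 15297 mm/s.

15300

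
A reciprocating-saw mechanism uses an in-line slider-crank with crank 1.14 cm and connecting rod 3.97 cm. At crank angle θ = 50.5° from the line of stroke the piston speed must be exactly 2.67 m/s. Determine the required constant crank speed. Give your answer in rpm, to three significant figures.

2440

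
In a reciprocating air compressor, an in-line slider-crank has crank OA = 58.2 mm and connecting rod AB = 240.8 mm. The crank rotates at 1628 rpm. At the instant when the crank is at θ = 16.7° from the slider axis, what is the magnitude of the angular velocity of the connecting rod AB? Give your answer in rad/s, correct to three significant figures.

ω = 170.5 rad/s (converted from 1628 rpm).
The rod makes angle φ with the slider axis where L sinφ = r sinθ; differentiating, L cosφ·φ̇ = r ω cosθ.
L cosφ = √(L² − r² sin²θ) = 0.24022 m.
|ω_rod| = r ω |cosθ| / √(L² − r² sin²θ) = 0.0582·170.5·0.95782/0.24022 = 39.563 rad/s.

39.6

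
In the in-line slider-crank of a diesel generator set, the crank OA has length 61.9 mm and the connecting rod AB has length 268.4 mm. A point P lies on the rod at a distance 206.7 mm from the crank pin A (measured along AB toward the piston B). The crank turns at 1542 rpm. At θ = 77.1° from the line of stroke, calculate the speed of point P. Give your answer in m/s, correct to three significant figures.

10.2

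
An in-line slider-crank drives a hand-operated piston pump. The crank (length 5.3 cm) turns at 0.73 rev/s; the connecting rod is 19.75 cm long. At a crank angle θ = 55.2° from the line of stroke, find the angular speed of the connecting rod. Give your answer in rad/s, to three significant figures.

ω = 4.587 rad/s (converted from 0.73 rev/s).
The rod makes angle φ with the slider axis where L sinφ = r sinθ; differentiating, L cosφ·φ̇ = r ω cosθ.
L cosφ = √(L² − r² sin²θ) = 0.19265 m.
|ω_rod| = r ω |cosθ| / √(L² − r² sin²θ) = 0.053·4.587·0.57071/0.19265 = 0.72018 rad/s.

0.720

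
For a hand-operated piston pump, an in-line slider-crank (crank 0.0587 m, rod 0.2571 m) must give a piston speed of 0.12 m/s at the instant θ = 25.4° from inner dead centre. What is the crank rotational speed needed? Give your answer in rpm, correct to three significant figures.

37.7

For an in-line slider-crank, |v_piston| = rω|sinθ|·[1 + r cosθ/√(L² − r² sin²θ)].
With r = 0.0587 m, L = 0.2571 m, θ = 25.4°: the bracketed kinematic factor |dx/dθ| = 0.030397 m.
ω = v/|dx/dθ| = 0.12/0.030397 = 3.9478 rad/s.
N = 60ω/(2π) = 37.699 rpm.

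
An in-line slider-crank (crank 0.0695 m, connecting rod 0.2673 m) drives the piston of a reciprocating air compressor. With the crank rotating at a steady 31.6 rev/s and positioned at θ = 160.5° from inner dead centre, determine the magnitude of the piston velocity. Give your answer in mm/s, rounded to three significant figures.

3470

ω = 2π·31.6 = 198.5 rad/s
For an in-line slider-crank, x = r cosθ + √(L² − r² sin²θ), so v = −rω sinθ·[1 + r cosθ/√(L² − r² sin²θ)].
With r = 0.0695 m, L = 0.2673 m, θ = 160.5°: √(L² − r² sin²θ) = 0.26629 m.
v = −0.0695·198.5·0.33381·[1 + 0.0695·-0.94264/0.26629] = -3.473 m/s.
|v| = 3.473 m/s = 3473 mm/s.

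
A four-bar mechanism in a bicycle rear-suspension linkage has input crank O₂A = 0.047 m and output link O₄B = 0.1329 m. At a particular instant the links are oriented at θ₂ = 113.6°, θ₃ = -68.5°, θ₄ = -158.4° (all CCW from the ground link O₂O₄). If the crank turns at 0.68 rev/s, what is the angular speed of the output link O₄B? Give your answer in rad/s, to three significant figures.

ω₂ = 4.273 rad/s (from 0.68 rev/s).
Differentiating the loop-closure r₂e^{iθ₂}+r₃e^{iθ₃}=r₁+r₄e^{iθ₄} gives r₂ω₂e^{iθ₂}+r₃ω₃e^{iθ₃}=r₄ω₄e^{iθ₄}.
Eliminating the other unknown: ω₄ = r₂ω₂ sin(θ₂−θ₃) / [r₄ sin(θ₄−θ₃)].
Numerator sine = -0.03664; denominator sine = -1.00000.
Result = 0.047·4.273·(-0.03664) / (0.1329·(-1.00000)) = +0.055368 rad/s; magnitude 0.055368 rad/s.

0.0554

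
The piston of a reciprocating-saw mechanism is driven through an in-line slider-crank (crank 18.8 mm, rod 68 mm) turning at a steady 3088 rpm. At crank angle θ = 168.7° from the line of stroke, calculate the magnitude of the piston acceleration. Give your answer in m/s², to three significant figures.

1420

ω = 2π·3088/60 = 323.4 rad/s
x(θ) = r cosθ + √(L² − r² sin²θ); with ω constant, a = ω²·d²x/dθ².
d²x/dθ² = −r cosθ − r²(cos2θ)/√u − r⁴ sin²2θ/(4u^{3/2}),  u = L² − r² sin²θ = 0.00461043 m².
Substituting r = 0.0188 m, L = 0.068 m, θ = 168.7°: d²x/dθ² = +0.013615 m.
a = ω²·d²x/dθ² = (323.4)²·(+0.013615) = +1423.8 m/s²;  |a| = 1423.8 m/s².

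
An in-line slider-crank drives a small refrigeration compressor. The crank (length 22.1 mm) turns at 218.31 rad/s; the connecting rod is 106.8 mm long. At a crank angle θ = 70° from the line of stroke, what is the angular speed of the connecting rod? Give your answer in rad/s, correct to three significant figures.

15.8

ω = 218.3 rad/s
The rod makes angle φ with the slider axis where L sinφ = r sinθ; differentiating, L cosφ·φ̇ = r ω cosθ.
L cosφ = √(L² − r² sin²θ) = 0.10476 m.
|ω_rod| = r ω |cosθ| / √(L² − r² sin²θ) = 0.0221·218.3·0.34202/0.10476 = 15.751 rad/s.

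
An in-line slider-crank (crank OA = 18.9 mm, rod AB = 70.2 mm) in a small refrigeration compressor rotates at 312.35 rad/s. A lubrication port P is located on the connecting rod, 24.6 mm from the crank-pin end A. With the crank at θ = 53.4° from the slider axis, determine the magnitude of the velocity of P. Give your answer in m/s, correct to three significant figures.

ω = 312.4 rad/s.  Crank-pin speed |V_A| = rω = 5.9034 m/s, perpendicular to OA.
Rod angle: sinφ = −(r/L) sinθ ⇒ φ = -12.483°; ω_rod = −rω cosθ/√(L²−r²sin²θ) = -51.353 rad/s.
V_P = V_A + ω_rod × AP, with AP = 0.0246 m along the rod.
Components: V_Px = −rω sinθ − a·ω_rod·sinφ = -5.0124 m/s;  V_Py = rω cosθ + a·ω_rod·cosφ = +2.2863 m/s.
|V_P| = √(V_Px² + V_Py²) = 5.5092 m/s.

5.51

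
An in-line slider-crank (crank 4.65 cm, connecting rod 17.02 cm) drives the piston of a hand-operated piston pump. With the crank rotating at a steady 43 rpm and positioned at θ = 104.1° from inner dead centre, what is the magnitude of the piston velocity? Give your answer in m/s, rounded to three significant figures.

ω = 2π·43/60 = 4.503 rad/s
For an in-line slider-crank, x = r cosθ + √(L² − r² sin²θ), so v = −rω sinθ·[1 + r cosθ/√(L² − r² sin²θ)].
With r = 0.0465 m, L = 0.1702 m, θ = 104.1°: √(L² − r² sin²θ) = 0.16412 m.
v = −0.0465·4.503·0.96987·[1 + 0.0465·-0.24362/0.16412] = -0.18906 m/s.
|v| = 0.18906 m/s.

0.189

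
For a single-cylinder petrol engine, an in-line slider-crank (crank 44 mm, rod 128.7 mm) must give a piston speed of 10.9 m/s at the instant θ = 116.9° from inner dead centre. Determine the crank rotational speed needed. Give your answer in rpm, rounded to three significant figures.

For an in-line slider-crank, |v_piston| = rω|sinθ|·[1 + r cosθ/√(L² − r² sin²θ)].
With r = 0.044 m, L = 0.1287 m, θ = 116.9°: the bracketed kinematic factor |dx/dθ| = 0.032866 m.
ω = v/|dx/dθ| = 10.9/0.032866 = 331.65 rad/s.
N = 60ω/(2π) = 3167 rpm.

3170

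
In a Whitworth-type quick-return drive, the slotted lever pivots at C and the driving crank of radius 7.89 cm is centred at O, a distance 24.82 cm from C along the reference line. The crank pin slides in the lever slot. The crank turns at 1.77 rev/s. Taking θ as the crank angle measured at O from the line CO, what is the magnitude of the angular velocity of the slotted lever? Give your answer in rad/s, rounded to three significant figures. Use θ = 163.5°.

4.61

ω = 11.12 rad/s (from 1.77 rev/s).
Crank pin A relative to C: A = (d + r cosθ, r sinθ); lever angle φ = atan2(r sinθ, d + r cosθ).
Differentiating tanφ: φ̇ = rω(d cosθ + r)/(d² + r² + 2dr cosθ).
d² + r² + 2dr cosθ = |CA|² = 0.0302754 m²;  d cosθ + r = -0.15908 m.
|ω_lever| = |0.0789·11.12·-0.15908| / 0.0302754 = 4.6106 rad/s.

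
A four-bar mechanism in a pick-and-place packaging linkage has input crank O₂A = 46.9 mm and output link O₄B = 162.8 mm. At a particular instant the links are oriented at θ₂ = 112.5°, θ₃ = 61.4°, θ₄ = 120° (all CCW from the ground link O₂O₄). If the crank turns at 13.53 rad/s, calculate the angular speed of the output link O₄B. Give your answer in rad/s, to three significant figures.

3.55

ω₂ = 13.53 rad/s
Differentiating the loop-closure r₂e^{iθ₂}+r₃e^{iθ₃}=r₁+r₄e^{iθ₄} gives r₂ω₂e^{iθ₂}+r₃ω₃e^{iθ₃}=r₄ω₄e^{iθ₄}.
Eliminating the other unknown: ω₄ = r₂ω₂ sin(θ₂−θ₃) / [r₄ sin(θ₄−θ₃)].
Numerator sine = +0.77824; denominator sine = +0.85355.
Result = 0.0469·13.53·(+0.77824) / (0.1628·(+0.85355)) = +3.5539 rad/s; magnitude 3.5539 rad/s.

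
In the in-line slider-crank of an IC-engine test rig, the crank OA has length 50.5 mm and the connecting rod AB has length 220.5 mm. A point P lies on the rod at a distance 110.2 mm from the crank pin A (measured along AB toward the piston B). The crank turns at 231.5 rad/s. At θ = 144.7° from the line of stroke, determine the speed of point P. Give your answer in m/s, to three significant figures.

ω = 231.5 rad/s.  Crank-pin speed |V_A| = rω = 11.691 m/s, perpendicular to OA.
Rod angle: sinφ = −(r/L) sinθ ⇒ φ = -7.605°; ω_rod = −rω cosθ/√(L²−r²sin²θ) = +43.655 rad/s.
V_P = V_A + ω_rod × AP, with AP = 0.1102 m along the rod.
Components: V_Px = −rω sinθ − a·ω_rod·sinφ = -6.1189 m/s;  V_Py = rω cosθ + a·ω_rod·cosφ = -4.7728 m/s.
|V_P| = √(V_Px² + V_Py²) = 7.7602 m/s.

7.76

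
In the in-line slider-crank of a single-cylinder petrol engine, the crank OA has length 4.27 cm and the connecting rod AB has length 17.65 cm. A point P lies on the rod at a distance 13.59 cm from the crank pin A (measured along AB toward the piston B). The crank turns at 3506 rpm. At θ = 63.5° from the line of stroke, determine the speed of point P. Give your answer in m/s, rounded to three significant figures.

ω = 367.1 rad/s.  Crank-pin speed |V_A| = rω = 15.677 m/s, perpendicular to OA.
Rod angle: sinφ = −(r/L) sinθ ⇒ φ = -12.504°; ω_rod = −rω cosθ/√(L²−r²sin²θ) = -40.595 rad/s.
V_P = V_A + ω_rod × AP, with AP = 0.1359 m along the rod.
Components: V_Px = −rω sinθ − a·ω_rod·sinφ = -15.225 m/s;  V_Py = rω cosθ + a·ω_rod·cosφ = +1.6091 m/s.
|V_P| = √(V_Px² + V_Py²) = 15.309 m/s.

15.3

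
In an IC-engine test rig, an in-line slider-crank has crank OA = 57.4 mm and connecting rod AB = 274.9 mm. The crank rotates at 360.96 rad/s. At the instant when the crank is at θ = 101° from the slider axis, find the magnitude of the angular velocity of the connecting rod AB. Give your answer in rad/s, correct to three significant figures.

14.7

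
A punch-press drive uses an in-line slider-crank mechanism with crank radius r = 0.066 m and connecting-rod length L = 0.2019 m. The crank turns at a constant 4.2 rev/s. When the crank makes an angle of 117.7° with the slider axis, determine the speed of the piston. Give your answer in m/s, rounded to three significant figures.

1.30

ω = 2π·4.2 = 26.39 rad/s
For an in-line slider-crank, x = r cosθ + √(L² − r² sin²θ), so v = −rω sinθ·[1 + r cosθ/√(L² − r² sin²θ)].
With r = 0.066 m, L = 0.2019 m, θ = 117.7°: √(L² − r² sin²θ) = 0.19326 m.
v = −0.066·26.39·0.88539·[1 + 0.066·-0.46484/0.19326] = -1.2973 m/s.
|v| = 1.2973 m/s.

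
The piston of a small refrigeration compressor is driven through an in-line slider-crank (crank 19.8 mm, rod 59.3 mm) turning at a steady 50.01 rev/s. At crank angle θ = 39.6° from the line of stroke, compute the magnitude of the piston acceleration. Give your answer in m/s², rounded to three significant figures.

1650

ω = 2π·50 = 314.2 rad/s
x(θ) = r cosθ + √(L² − r² sin²θ); with ω constant, a = ω²·d²x/dθ².
d²x/dθ² = −r cosθ − r²(cos2θ)/√u − r⁴ sin²2θ/(4u^{3/2}),  u = L² − r² sin²θ = 0.0033572 m².
Substituting r = 0.0198 m, L = 0.0593 m, θ = 39.6°: d²x/dθ² = -0.016715 m.
a = ω²·d²x/dθ² = (314.2)²·(-0.016715) = -1650.3 m/s²;  |a| = 1650.3 m/s².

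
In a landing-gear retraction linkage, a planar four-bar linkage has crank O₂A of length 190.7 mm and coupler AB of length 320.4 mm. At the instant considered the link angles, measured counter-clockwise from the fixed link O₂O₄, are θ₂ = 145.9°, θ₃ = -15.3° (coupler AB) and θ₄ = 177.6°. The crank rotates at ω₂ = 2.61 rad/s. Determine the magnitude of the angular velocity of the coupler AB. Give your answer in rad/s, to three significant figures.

3.66

ω₂ = 2.61 rad/s
Differentiating the loop-closure r₂e^{iθ₂}+r₃e^{iθ₃}=r₁+r₄e^{iθ₄} gives r₂ω₂e^{iθ₂}+r₃ω₃e^{iθ₃}=r₄ω₄e^{iθ₄}.
Eliminating the other unknown: ω₃ = r₂ω₂ sin(θ₄−θ₂) / [r₃ sin(θ₃−θ₄)].
Numerator sine = +0.52547; denominator sine = +0.22325.
Result = 0.1907·2.61·(+0.52547) / (0.3204·(+0.22325)) = +3.6564 rad/s; magnitude 3.6564 rad/s.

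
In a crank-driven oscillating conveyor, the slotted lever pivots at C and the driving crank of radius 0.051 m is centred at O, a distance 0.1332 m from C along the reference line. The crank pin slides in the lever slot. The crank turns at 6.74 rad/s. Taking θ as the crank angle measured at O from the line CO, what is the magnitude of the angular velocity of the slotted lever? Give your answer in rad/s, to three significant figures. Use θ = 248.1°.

0.0297

ω = 6.74 rad/s
Crank pin A relative to C: A = (d + r cosθ, r sinθ); lever angle φ = atan2(r sinθ, d + r cosθ).
Differentiating tanφ: φ̇ = rω(d cosθ + r)/(d² + r² + 2dr cosθ).
d² + r² + 2dr cosθ = |CA|² = 0.0152757 m²;  d cosθ + r = +0.001318 m.
|ω_lever| = |0.051·6.74·+0.001318| / 0.0152757 = 0.029659 rad/s.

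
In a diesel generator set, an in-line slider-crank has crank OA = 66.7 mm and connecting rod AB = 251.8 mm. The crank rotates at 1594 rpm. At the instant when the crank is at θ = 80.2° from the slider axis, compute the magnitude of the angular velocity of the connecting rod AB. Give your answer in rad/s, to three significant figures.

ω = 166.9 rad/s (converted from 1594 rpm).
The rod makes angle φ with the slider axis where L sinφ = r sinθ; differentiating, L cosφ·φ̇ = r ω cosθ.
L cosφ = √(L² − r² sin²θ) = 0.24307 m.
|ω_rod| = r ω |cosθ| / √(L² − r² sin²θ) = 0.0667·166.9·0.17021/0.24307 = 7.7964 rad/s.

7.80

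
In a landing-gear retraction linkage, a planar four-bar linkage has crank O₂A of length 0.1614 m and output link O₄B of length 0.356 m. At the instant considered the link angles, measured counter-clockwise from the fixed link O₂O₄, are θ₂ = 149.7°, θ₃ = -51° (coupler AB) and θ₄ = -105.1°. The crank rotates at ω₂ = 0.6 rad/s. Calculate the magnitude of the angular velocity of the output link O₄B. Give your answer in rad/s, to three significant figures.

ω₂ = 0.6 rad/s
Differentiating the loop-closure r₂e^{iθ₂}+r₃e^{iθ₃}=r₁+r₄e^{iθ₄} gives r₂ω₂e^{iθ₂}+r₃ω₃e^{iθ₃}=r₄ω₄e^{iθ₄}.
Eliminating the other unknown: ω₄ = r₂ω₂ sin(θ₂−θ₃) / [r₄ sin(θ₄−θ₃)].
Numerator sine = -0.35347; denominator sine = -0.81004.
Result = 0.1614·0.6·(-0.35347) / (0.356·(-0.81004)) = +0.1187 rad/s; magnitude 0.1187 rad/s.

0.119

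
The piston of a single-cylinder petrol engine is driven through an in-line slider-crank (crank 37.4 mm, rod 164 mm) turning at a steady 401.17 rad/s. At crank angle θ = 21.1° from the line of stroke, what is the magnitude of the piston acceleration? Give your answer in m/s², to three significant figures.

6640

ω = 401.2 rad/s
x(θ) = r cosθ + √(L² − r² sin²θ); with ω constant, a = ω²·d²x/dθ².
d²x/dθ² = −r cosθ − r²(cos2θ)/√u − r⁴ sin²2θ/(4u^{3/2}),  u = L² − r² sin²θ = 0.0267147 m².
Substituting r = 0.0374 m, L = 0.164 m, θ = 21.1°: d²x/dθ² = -0.041283 m.
a = ω²·d²x/dθ² = (401.2)²·(-0.041283) = -6643.9 m/s²;  |a| = 6643.9 m/s².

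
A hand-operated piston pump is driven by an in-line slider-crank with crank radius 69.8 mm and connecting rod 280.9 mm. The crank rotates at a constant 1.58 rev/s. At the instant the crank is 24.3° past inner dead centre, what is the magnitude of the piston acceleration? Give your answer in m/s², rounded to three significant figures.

ω = 2π·1.58 = 9.927 rad/s
x(θ) = r cosθ + √(L² − r² sin²θ); with ω constant, a = ω²·d²x/dθ².
d²x/dθ² = −r cosθ − r²(cos2θ)/√u − r⁴ sin²2θ/(4u^{3/2}),  u = L² − r² sin²θ = 0.0780798 m².
Substituting r = 0.0698 m, L = 0.2809 m, θ = 24.3°: d²x/dθ² = -0.075299 m.
a = ω²·d²x/dθ² = (9.927)²·(-0.075299) = -7.4211 m/s²;  |a| = 7.4211 m/s².

7.42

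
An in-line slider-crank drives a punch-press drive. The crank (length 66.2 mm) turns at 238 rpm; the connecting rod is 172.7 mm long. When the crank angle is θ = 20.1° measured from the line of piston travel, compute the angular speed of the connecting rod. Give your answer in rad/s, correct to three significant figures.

9.05

ω = 24.92 rad/s (converted from 238 rpm).
The rod makes angle φ with the slider axis where L sinφ = r sinθ; differentiating, L cosφ·φ̇ = r ω cosθ.
L cosφ = √(L² − r² sin²θ) = 0.17119 m.
|ω_rod| = r ω |cosθ| / √(L² − r² sin²θ) = 0.0662·24.92·0.93909/0.17119 = 9.0507 rad/s.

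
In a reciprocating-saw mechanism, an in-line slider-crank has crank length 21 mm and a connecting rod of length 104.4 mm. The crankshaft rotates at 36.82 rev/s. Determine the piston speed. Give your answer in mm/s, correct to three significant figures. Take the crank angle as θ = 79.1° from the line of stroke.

4960

ω = 2π·36.8 = 231.3 rad/s
For an in-line slider-crank, x = r cosθ + √(L² − r² sin²θ), so v = −rω sinθ·[1 + r cosθ/√(L² − r² sin²θ)].
With r = 0.021 m, L = 0.1044 m, θ = 79.1°: √(L² − r² sin²θ) = 0.10234 m.
v = −0.021·231.3·0.98196·[1 + 0.021·0.18910/0.10234] = -4.9557 m/s.
|v| = 4.9557 m/s = 4955.7 mm/s.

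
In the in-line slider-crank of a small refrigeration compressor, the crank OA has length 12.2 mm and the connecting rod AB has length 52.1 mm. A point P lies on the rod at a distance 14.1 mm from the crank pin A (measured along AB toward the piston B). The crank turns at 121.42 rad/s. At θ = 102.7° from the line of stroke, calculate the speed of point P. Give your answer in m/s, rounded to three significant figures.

1.44

ω = 121.4 rad/s.  Crank-pin speed |V_A| = rω = 1.4813 m/s, perpendicular to OA.
Rod angle: sinφ = −(r/L) sinθ ⇒ φ = -13.205°; ω_rod = −rω cosθ/√(L²−r²sin²θ) = +6.4205 rad/s.
V_P = V_A + ω_rod × AP, with AP = 0.0141 m along the rod.
Components: V_Px = −rω sinθ − a·ω_rod·sinφ = -1.4244 m/s;  V_Py = rω cosθ + a·ω_rod·cosφ = -0.23753 m/s.
|V_P| = √(V_Px² + V_Py²) = 1.4441 m/s.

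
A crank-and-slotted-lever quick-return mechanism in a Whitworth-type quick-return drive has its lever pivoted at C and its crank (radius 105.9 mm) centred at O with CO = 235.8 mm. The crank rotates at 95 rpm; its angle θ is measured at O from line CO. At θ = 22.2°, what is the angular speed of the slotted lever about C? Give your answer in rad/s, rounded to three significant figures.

3.02

ω = 9.948 rad/s (from 95 rpm).
Crank pin A relative to C: A = (d + r cosθ, r sinθ); lever angle φ = atan2(r sinθ, d + r cosθ).
Differentiating tanφ: φ̇ = rω(d cosθ + r)/(d² + r² + 2dr cosθ).
d² + r² + 2dr cosθ = |CA|² = 0.113057 m²;  d cosθ + r = +0.32422 m.
|ω_lever| = |0.1059·9.948·+0.32422| / 0.113057 = 3.0213 rad/s.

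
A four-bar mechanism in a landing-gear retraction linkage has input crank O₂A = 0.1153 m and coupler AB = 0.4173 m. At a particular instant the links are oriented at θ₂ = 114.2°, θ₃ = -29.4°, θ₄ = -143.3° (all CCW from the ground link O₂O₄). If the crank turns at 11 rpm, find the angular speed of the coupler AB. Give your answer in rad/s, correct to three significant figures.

ω₂ = 1.152 rad/s (from 11 rpm).
Differentiating the loop-closure r₂e^{iθ₂}+r₃e^{iθ₃}=r₁+r₄e^{iθ₄} gives r₂ω₂e^{iθ₂}+r₃ω₃e^{iθ₃}=r₄ω₄e^{iθ₄}.
Eliminating the other unknown: ω₃ = r₂ω₂ sin(θ₄−θ₂) / [r₃ sin(θ₃−θ₄)].
Numerator sine = +0.97630; denominator sine = +0.91425.
Result = 0.1153·1.152·(+0.97630) / (0.4173·(+0.91425)) = +0.33987 rad/s; magnitude 0.33987 rad/s.

0.340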